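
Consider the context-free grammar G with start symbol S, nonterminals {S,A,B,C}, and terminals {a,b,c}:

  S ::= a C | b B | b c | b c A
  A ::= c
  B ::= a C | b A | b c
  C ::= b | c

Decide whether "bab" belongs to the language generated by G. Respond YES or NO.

Convert to CNF:
  S -> T0 C | T1 B | T1 T2 | T1 X3
  A -> c
  B -> T0 C | T1 A | T1 T2
  C -> b | c
  T0 -> a
  T1 -> b
  T2 -> c
  X3 -> T2 A

CYK table (by increasing span):
  cell(0,0) b: {C,T1}  orig:{C}
  cell(1,1) a: {T0}  orig:{}
  cell(2,2) b: {C,T1}  orig:{C}
  cell(0,1) ba: ∅
  cell(1,2) ab: {B,S}
  cell(0,2) bab: {S}

S ∈ T[0,2] ⇒ YES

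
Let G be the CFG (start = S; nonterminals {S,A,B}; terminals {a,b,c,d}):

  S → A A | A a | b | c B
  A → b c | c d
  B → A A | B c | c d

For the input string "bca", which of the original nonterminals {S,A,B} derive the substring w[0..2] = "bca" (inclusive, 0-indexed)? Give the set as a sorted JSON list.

CNF form of G:
  S -> A A | A T3 | T1 B | b
  A -> T0 T1 | T1 T2
  B -> A A | B T1 | T1 T2
  T0 -> b
  T1 -> c
  T2 -> d
  T3 -> a

CYK fill (cells [i..j] with 0 ≤ i ≤ j ≤ 2 only):
  T[0,0] 'b' = {S,T0}  orig:{S}
  T[1,1] 'c' = {T1}  orig:{}
  T[2,2] 'a' = {T3}  orig:{}
  T[0,1] 'bc' = {A}
  T[1,2] 'ca' = ∅
  T[0,2] 'bca' = {S}

Original NTs in T[0,2] deriving "bca": ["S"]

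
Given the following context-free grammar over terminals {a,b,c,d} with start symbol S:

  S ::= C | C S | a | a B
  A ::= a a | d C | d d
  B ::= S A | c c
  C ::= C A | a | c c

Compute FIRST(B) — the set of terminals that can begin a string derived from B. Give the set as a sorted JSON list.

FIRST sets, iterate to fixpoint:
round 1:
  A via A→a a: +{a}
  A via A→d C: +{d}
  B via B→c c: +{c}
  C via C→a: +{a}
  C via C→c c: +{c}
  S via S→C: +{a,c}
  S: {a,c}  A: {a,d}  B: {c}  C: {a,c}
round 2:
  B via B→S A: +{a}
  S: {a,c}  A: {a,d}  B: {a,c}  C: {a,c}
round 3: (no change)
  S: {a,c}  A: {a,d}  B: {a,c}  C: {a,c}

FIRST(B) = ["a", "c"]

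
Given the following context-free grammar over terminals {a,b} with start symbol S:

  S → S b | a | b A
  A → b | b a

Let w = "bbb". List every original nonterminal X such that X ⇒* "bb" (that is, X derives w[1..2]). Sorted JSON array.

CNF form of G:
  S -> S T0 | T0 A | a
  A -> T0 T1 | b
  T0 -> b
  T1 -> a

CYK fill — only the sub-triangle for w[1..2]:
  [1..1]={A,T0}  "b"  orig:{A}
  [2..2]={A,T0}  "b"  orig:{A}
  [1..2]={S}  "bb"

Original NTs in T[1,2] deriving "bb": ["S"]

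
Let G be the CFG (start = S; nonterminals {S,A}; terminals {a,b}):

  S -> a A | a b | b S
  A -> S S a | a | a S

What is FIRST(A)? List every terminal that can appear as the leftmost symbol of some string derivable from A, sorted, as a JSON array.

Compute FIRST by fixpoint:
round 1:
  A via A→a: +{a}
  S via S→a A: +{a}
  S via S→b S: +{b}
  FIRST[S]={a,b}  FIRST[A]={a}
round 2:
  A via A→S S a: +{b}
  FIRST[S]={a,b}  FIRST[A]={a,b}
round 3: (stable)
  FIRST[S]={a,b}  FIRST[A]={a,b}

FIRST(A) = ["a", "b"]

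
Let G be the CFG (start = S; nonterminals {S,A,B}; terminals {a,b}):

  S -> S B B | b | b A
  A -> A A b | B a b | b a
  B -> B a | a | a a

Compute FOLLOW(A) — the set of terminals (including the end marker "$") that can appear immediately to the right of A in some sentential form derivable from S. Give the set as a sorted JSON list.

Compute FIRST by fixpoint:
[1]
  A via A→b a: +{b}
  B via B→a: +{a}
  S via S→b: +{b}
  FIRST[S]={b}  FIRST[A]={b}  FIRST[B]={a}
[2]
  A via A→B a b: +{a}
  FIRST[S]={b}  FIRST[A]={a,b}  FIRST[B]={a}
[3] — fixpoint
  FIRST[S]={b}  FIRST[A]={a,b}  FIRST[B]={a}

FOLLOW sets:
seed FOLLOW(S) with $
[1]
  A→A A b: FOLLOW(A) ⊇ FIRST(A) = {a,b}; new: +{a,b}
  A→B a b: FOLLOW(B) ⊇ FIRST(a) = {a}; new: +{a}
  S→S B B: FOLLOW(S) ⊇ FIRST(B) = {a}; new: +{a}
  S→S B B: FOLLOW(B) ⊇ FOLLOW(S) ⊇ {$,a}; new: +{$}
  S→b A: FOLLOW(A) ⊇ FOLLOW(S) ⊇ {$,a}; new: +{$}
  FOLLOW[S]={$,a}  FOLLOW[A]={$,a,b}  FOLLOW[B]={$,a}
[2] (stable)
  FOLLOW[S]={$,a}  FOLLOW[A]={$,a,b}  FOLLOW[B]={$,a}

FOLLOW(A) = ["$", "a", "b"]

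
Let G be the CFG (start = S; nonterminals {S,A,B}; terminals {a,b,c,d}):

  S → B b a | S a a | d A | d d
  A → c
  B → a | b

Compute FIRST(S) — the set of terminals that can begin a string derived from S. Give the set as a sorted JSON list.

FIRST sets, iterate to fixpoint:
pass 1:
  A via A→c: +{c}
  B via B→a: +{a}
  B via B→b: +{b}
  S via S→B b a: +{a,b}
  S via S→d A: +{d}
  S: {a,b,d}  A: {c}  B: {a,b}
pass 2: (stable)
  S: {a,b,d}  A: {c}  B: {a,b}

FIRST(S) = ["a", "b", "d"]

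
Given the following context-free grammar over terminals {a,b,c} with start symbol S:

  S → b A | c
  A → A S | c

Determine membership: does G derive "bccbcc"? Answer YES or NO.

Convert to CNF:
  S -> T0 A | c
  A -> A S | c
  T0 -> b

CYK table (by increasing span):
  T[0,0] 'b' = {T0}  orig:{}
  T[1,1] 'c' = {A,S}
  T[2,2] 'c' = {A,S}
  T[3,3] 'b' = {T0}  orig:{}
  T[4,4] 'c' = {A,S}
  T[5,5] 'c' = {A,S}
  T[0,1] 'bc' = {S}
  T[1,2] 'cc' = {A}
  T[2,3] 'cb' = ∅
  T[3,4] 'bc' = {S}
  T[4,5] 'cc' = {A}
  T[0,2] 'bcc' = {S}
  T[1,3] 'ccb' = ∅
  T[2,4] 'cbc' = {A}
  T[3,5] 'bcc' = {S}
  T[0,3] 'bccb' = ∅
  T[1,4] 'ccbc' = {A}
  T[2,5] 'cbcc' = {A}
  T[0,4] 'bccbc' = {S}
  T[1,5] 'ccbcc' = {A}
  T[0,5] 'bccbcc' = {S}

S ∈ T[0,5] ⇒ YES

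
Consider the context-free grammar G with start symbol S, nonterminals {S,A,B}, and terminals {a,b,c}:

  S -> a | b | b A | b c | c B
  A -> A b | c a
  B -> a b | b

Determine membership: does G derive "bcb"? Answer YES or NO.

Convert to CNF:
  S -> T0 A | T0 T1 | T1 B | a | b
  A -> A T0 | T1 T2
  B -> T2 T0 | b
  T0 -> b
  T1 -> c
  T2 -> a

CYK table (by increasing span):
  cell(0,0) b: {B,S,T0}  orig:{B,S}
  cell(1,1) c: {T1}  orig:{}
  cell(2,2) b: {B,S,T0}  orig:{B,S}
  cell(0,1) bc: {S}
  cell(1,2) cb: {S}
  cell(0,2) bcb: ∅

S ∉ T[0,2] ⇒ NO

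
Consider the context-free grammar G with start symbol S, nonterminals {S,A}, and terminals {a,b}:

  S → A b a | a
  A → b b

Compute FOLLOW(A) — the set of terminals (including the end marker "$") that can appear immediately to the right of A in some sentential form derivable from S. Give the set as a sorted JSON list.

Compute FIRST by fixpoint:
round 1:
  A via A→b b: +{b}
  S via S→A b a: +{b}
  S via S→a: +{a}
  FIRST[S]={a,b}  FIRST[A]={b}
round 2: done
  FIRST[S]={a,b}  FIRST[A]={b}

Compute FOLLOW by fixpoint:
FOLLOW(S) := {$}
[1]
  S→A b a: FOLLOW(A) ⊇ FIRST(b) = {b}; new: +{b}
  FOLLOW(S)={$}  FOLLOW(A)={b}
[2] done
  FOLLOW(S)={$}  FOLLOW(A)={b}

FOLLOW(A) = ["b"]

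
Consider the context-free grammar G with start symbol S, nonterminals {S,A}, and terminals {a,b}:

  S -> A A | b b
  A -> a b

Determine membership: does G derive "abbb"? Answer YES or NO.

CNF form of G:
  S -> A A | T1 T1
  A -> T0 T1
  T0 -> a
  T1 -> b

CYK fill:
  T[0,0] 'a' = {T0}  orig:{}
  T[1,1] 'b' = {T1}  orig:{}
  T[2,2] 'b' = {T1}  orig:{}
  T[3,3] 'b' = {T1}  orig:{}
  T[0,1] 'ab' = {A}
  T[1,2] 'bb' = {S}
  T[2,3] 'bb' = {S}
  T[0,2] 'abb' = ∅
  T[1,3] 'bbb' = ∅
  T[0,3] 'abbb' = ∅

S ∉ T[0,3] ⇒ NO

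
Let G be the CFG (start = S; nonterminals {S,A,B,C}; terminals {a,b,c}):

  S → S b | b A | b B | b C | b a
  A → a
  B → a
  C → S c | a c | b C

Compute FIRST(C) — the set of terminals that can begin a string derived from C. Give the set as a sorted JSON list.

Compute FIRST by fixpoint:
[1]
  A via A→a: +{a}
  B via B→a: +{a}
  C via C→a c: +{a}
  C via C→b C: +{b}
  S via S→b A: +{b}
  S: {b}  A: {a}  B: {a}  C: {a,b}
[2] done
  S: {b}  A: {a}  B: {a}  C: {a,b}

FIRST(C) = ["a", "b"]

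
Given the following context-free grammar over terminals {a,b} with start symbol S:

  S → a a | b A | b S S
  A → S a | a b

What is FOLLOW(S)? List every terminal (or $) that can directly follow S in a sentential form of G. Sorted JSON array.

FIRST sets, iterate to fixpoint:
iter 1:
  A via A→a b: +{a}
  S via S→a a: +{a}
  S via S→b A: +{b}
  S: {a,b}  A: {a}
iter 2:
  A via A→S a: +{b}
  S: {a,b}  A: {a,b}
iter 3: — fixpoint
  S: {a,b}  A: {a,b}

Compute FOLLOW by fixpoint:
FOLLOW(S) := {$}
pass 1:
  A→S a: FOLLOW(S) ⊇ FIRST(a) = {a}; new: +{a}
  S→b A: FOLLOW(A) ⊇ FOLLOW(S) ⊇ {$,a}; new: +{$,a}
  S→b S S: FOLLOW(S) ⊇ FIRST(S) = {a,b}; new: +{b}
  FOLLOW(S)={$,a,b}  FOLLOW(A)={$,a}
pass 2:
  S→b A: FOLLOW(A) ⊇ FOLLOW(S) ⊇ {$,a,b}; new: +{b}
  FOLLOW(S)={$,a,b}  FOLLOW(A)={$,a,b}
pass 3: (stable)
  FOLLOW(S)={$,a,b}  FOLLOW(A)={$,a,b}

FOLLOW(S) = ["$", "a", "b"]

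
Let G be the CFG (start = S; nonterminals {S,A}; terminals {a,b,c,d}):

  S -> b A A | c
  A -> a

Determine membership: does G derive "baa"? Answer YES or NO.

Convert to CNF:
  S -> T0 X1 | c
  A -> a
  T0 -> b
  X1 -> A A

CYK fill:
  T[0,0] 'b' = {T0}  orig:{}
  T[1,1] 'a' = {A}
  T[2,2] 'a' = {A}
  T[0,1] 'ba' = ∅
  T[1,2] 'aa' = {X1}  orig:{}
  T[0,2] 'baa' = {S}

S ∈ T[0,2] ⇒ YES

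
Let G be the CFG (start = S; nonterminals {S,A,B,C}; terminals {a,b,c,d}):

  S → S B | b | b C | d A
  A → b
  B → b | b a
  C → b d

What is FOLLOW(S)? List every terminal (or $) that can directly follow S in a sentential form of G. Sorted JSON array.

Compute FIRST by fixpoint:
round 1:
  A via A→b: +{b}
  B via B→b: +{b}
  C via C→b d: +{b}
  S via S→b: +{b}
  S via S→d A: +{d}
  FIRST[S]={b,d}  FIRST[A]={b}  FIRST[B]={b}  FIRST[C]={b}
round 2: — fixpoint
  FIRST[S]={b,d}  FIRST[A]={b}  FIRST[B]={b}  FIRST[C]={b}

Compute FOLLOW by fixpoint:
FOLLOW(S) := {$}
round 1:
  S→S B: FOLLOW(S) ⊇ FIRST(B) = {b}; new: +{b}
  S→S B: FOLLOW(B) ⊇ FOLLOW(S) ⊇ {$,b}; new: +{$,b}
  S→b C: FOLLOW(C) ⊇ FOLLOW(S) ⊇ {$,b}; new: +{$,b}
  S→d A: FOLLOW(A) ⊇ FOLLOW(S) ⊇ {$,b}; new: +{$,b}
  FOLLOW[S]={$,b}  FOLLOW[A]={$,b}  FOLLOW[B]={$,b}  FOLLOW[C]={$,b}
round 2: done
  FOLLOW[S]={$,b}  FOLLOW[A]={$,b}  FOLLOW[B]={$,b}  FOLLOW[C]={$,b}

FOLLOW(S) = ["$", "b"]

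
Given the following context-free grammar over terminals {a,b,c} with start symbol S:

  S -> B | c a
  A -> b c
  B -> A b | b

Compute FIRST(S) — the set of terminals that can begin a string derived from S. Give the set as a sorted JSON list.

Compute FIRST by fixpoint:
iter 1:
  A via A→b c: +{b}
  B via B→A b: +{b}
  S via S→B: +{b}
  S via S→c a: +{c}
  FIRST(S)={b,c}  FIRST(A)={b}  FIRST(B)={b}
iter 2: — fixpoint
  FIRST(S)={b,c}  FIRST(A)={b}  FIRST(B)={b}

FIRST(S) = ["b", "c"]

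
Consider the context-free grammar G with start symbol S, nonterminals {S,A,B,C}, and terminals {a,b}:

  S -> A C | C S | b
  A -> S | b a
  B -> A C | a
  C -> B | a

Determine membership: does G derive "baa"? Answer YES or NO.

Convert to CNF:
  S -> A C | C S | b
  A -> A C | C S | T0 T1 | b
  B -> A C | a
  C -> A C | a
  T0 -> b
  T1 -> a

CYK fill:
  [0..0]={A,S,T0}  "b"  orig:{A,S}
  [1..1]={B,C,T1}  "a"  orig:{B,C}
  [2..2]={B,C,T1}  "a"  orig:{B,C}
  [0..1]={A,B,C,S}  "ba"
  [1..2]=∅  "aa"
  [0..2]={A,B,C,S}  "baa"

S ∈ T[0,2] ⇒ YES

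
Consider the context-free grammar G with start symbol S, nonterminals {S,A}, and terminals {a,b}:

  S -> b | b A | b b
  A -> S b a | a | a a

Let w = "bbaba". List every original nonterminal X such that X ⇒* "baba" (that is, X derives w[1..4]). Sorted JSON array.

CNF form of G:
  S -> T0 A | T0 T0 | b
  A -> S X2 | T1 T1 | a
  T0 -> b
  T1 -> a
  X2 -> T0 T1

Fill CYK table bottom-up, restricted to cells inside w[1..4]:
  [1..1]={S,T0}  "b"  orig:{S}
  [2..2]={A,T1}  "a"  orig:{A}
  [3..3]={S,T0}  "b"  orig:{S}
  [4..4]={A,T1}  "a"  orig:{A}
  [1..2]={S,X2}  "ba"  orig:{S}
  [2..3]=∅  "ab"
  [3..4]={S,X2}  "ba"  orig:{S}
  [1..3]=∅  "bab"
  [2..4]=∅  "aba"
  [1..4]={A}  "baba"

Original NTs in T[1,4] deriving "baba": ["A"]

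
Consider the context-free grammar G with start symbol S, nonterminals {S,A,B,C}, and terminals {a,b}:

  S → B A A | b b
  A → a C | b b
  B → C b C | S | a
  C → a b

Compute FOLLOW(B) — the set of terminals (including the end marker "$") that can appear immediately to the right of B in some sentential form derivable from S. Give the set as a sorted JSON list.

FIRST sets, iterate to fixpoint:
pass 1:
  A via A→a C: +{a}
  A via A→b b: +{b}
  B via B→a: +{a}
  C via C→a b: +{a}
  S via S→B A A: +{a}
  S via S→b b: +{b}
  S: {a,b}  A: {a,b}  B: {a}  C: {a}
pass 2:
  B via B→S: +{b}
  S: {a,b}  A: {a,b}  B: {a,b}  C: {a}
pass 3: done
  S: {a,b}  A: {a,b}  B: {a,b}  C: {a}

Compute FOLLOW by fixpoint:
seed FOLLOW(S) with $
pass 1:
  B→C b C: FOLLOW(C) ⊇ FIRST(b) = {b}; new: +{b}
  S→B A A: FOLLOW(B) ⊇ FIRST(A) = {a,b}; new: +{a,b}
  S→B A A: FOLLOW(A) ⊇ FIRST(A) = {a,b}; new: +{a,b}
  S→B A A: FOLLOW(A) ⊇ FOLLOW(S) ⊇ {$}; new: +{$}
  S: {$}  A: {$,a,b}  B: {a,b}  C: {b}
pass 2:
  A→a C: FOLLOW(C) ⊇ FOLLOW(A) ⊇ {$,a,b}; new: +{$,a}
  B→S: FOLLOW(S) ⊇ FOLLOW(B) ⊇ {a,b}; new: +{a,b}
  S: {$,a,b}  A: {$,a,b}  B: {a,b}  C: {$,a,b}
pass 3: — fixpoint
  S: {$,a,b}  A: {$,a,b}  B: {a,b}  C: {$,a,b}

FOLLOW(B) = ["a", "b"]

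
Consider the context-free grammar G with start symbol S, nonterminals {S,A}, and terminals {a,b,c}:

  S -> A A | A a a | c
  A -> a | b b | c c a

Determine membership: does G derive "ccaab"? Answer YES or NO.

CNF form of G:
  S -> A A | A X4 | c
  A -> T0 T0 | T1 X3 | a
  T0 -> b
  T1 -> c
  T2 -> a
  X3 -> T1 T2
  X4 -> T2 T2

Fill CYK table bottom-up:
  [0..0]={S,T1}  "c"  orig:{S}
  [1..1]={S,T1}  "c"  orig:{S}
  [2..2]={A,T2}  "a"  orig:{A}
  [3..3]={A,T2}  "a"  orig:{A}
  [4..4]={T0}  "b"  orig:{}
  [0..1]=∅  "cc"
  [1..2]={X3}  "ca"  orig:{}
  [2..3]={S,X4}  "aa"  orig:{S}
  [3..4]=∅  "ab"
  [0..2]={A}  "cca"
  [1..3]=∅  "caa"
  [2..4]=∅  "aab"
  [0..3]={S}  "ccaa"
  [1..4]=∅  "caab"
  [0..4]=∅  "ccaab"

S ∉ T[0,4] ⇒ NO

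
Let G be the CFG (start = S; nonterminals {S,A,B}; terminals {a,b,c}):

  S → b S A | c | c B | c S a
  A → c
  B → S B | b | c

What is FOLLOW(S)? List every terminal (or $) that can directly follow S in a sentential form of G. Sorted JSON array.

FIRST sets, iterate to fixpoint:
pass 1:
  A via A→c: +{c}
  B via B→b: +{b}
  B via B→c: +{c}
  S via S→b S A: +{b}
  S via S→c: +{c}
  S: {b,c}  A: {c}  B: {b,c}
pass 2: (stable)
  S: {b,c}  A: {c}  B: {b,c}

Compute FOLLOW by fixpoint:
FOLLOW(S) := {$}
pass 1:
  B→S B: FOLLOW(S) ⊇ FIRST(B) = {b,c}; new: +{b,c}
  S→b S A: FOLLOW(A) ⊇ FOLLOW(S) ⊇ {$,b,c}; new: +{$,b,c}
  S→c B: FOLLOW(B) ⊇ FOLLOW(S) ⊇ {$,b,c}; new: +{$,b,c}
  S→c S a: FOLLOW(S) ⊇ FIRST(a) = {a}; new: +{a}
  S: {$,a,b,c}  A: {$,b,c}  B: {$,b,c}
pass 2:
  S→b S A: FOLLOW(A) ⊇ FOLLOW(S) ⊇ {$,a,b,c}; new: +{a}
  S→c B: FOLLOW(B) ⊇ FOLLOW(S) ⊇ {$,a,b,c}; new: +{a}
  S: {$,a,b,c}  A: {$,a,b,c}  B: {$,a,b,c}
pass 3: (stable)
  S: {$,a,b,c}  A: {$,a,b,c}  B: {$,a,b,c}

FOLLOW(S) = ["$", "a", "b", "c"]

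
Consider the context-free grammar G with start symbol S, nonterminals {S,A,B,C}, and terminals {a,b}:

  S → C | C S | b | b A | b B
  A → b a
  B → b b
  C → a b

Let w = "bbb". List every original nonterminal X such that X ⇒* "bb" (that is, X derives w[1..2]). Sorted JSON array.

CNF form of G:
  S -> C S | T0 A | T0 B | T1 T0 | b
  A -> T0 T1
  B -> T0 T0
  C -> T1 T0
  T0 -> b
  T1 -> a

CYK table (by increasing span) — only the sub-triangle for w[1..2]:
  cell(1,1) b: {S,T0}  orig:{S}
  cell(2,2) b: {S,T0}  orig:{S}
  cell(1,2) bb: {B}

Original NTs in T[1,2] deriving "bb": ["B"]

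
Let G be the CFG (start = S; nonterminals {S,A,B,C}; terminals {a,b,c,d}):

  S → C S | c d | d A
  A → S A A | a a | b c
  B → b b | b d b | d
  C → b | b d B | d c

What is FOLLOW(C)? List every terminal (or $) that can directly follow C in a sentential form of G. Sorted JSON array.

FIRST sets, iterate to fixpoint:
round 1:
  A via A→a a: +{a}
  A via A→b c: +{b}
  B via B→b b: +{b}
  B via B→d: +{d}
  C via C→b: +{b}
  C via C→d c: +{d}
  S via S→C S: +{b,d}
  S via S→c d: +{c}
  FIRST(S)={b,c,d}  FIRST(A)={a,b}  FIRST(B)={b,d}  FIRST(C)={b,d}
round 2:
  A via A→S A A: +{c,d}
  FIRST(S)={b,c,d}  FIRST(A)={a,b,c,d}  FIRST(B)={b,d}  FIRST(C)={b,d}
round 3: — fixpoint
  FIRST(S)={b,c,d}  FIRST(A)={a,b,c,d}  FIRST(B)={b,d}  FIRST(C)={b,d}

FOLLOW iteration:
seed FOLLOW(S) with $
round 1:
  A→S A A: FOLLOW(S) ⊇ FIRST(A) = {a,b,c,d}; new: +{a,b,c,d}
  A→S A A: FOLLOW(A) ⊇ FIRST(A) = {a,b,c,d}; new: +{a,b,c,d}
  S→C S: FOLLOW(C) ⊇ FIRST(S) = {b,c,d}; new: +{b,c,d}
  S→d A: FOLLOW(A) ⊇ FOLLOW(S) ⊇ {$,a,b,c,d}; new: +{$}
  S: {$,a,b,c,d}  A: {$,a,b,c,d}  B: {}  C: {b,c,d}
round 2:
  C→b d B: FOLLOW(B) ⊇ FOLLOW(C) ⊇ {b,c,d}; new: +{b,c,d}
  S: {$,a,b,c,d}  A: {$,a,b,c,d}  B: {b,c,d}  C: {b,c,d}
round 3: (stable)
  S: {$,a,b,c,d}  A: {$,a,b,c,d}  B: {b,c,d}  C: {b,c,d}

FOLLOW(C) = ["b", "c", "d"]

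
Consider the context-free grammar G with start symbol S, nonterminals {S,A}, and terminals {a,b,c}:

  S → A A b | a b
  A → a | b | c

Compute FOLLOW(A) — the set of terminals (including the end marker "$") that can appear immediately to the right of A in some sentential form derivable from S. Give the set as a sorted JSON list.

FIRST iteration:
round 1:
  A via A→a: +{a}
  A via A→b: +{b}
  A via A→c: +{c}
  S via S→A A b: +{a,b,c}
  FIRST(S)={a,b,c}  FIRST(A)={a,b,c}
round 2: done
  FIRST(S)={a,b,c}  FIRST(A)={a,b,c}

FOLLOW iteration:
FOLLOW(S) := {$}
round 1:
  S→A A b: FOLLOW(A) ⊇ FIRST(A) = {a,b,c}; new: +{a,b,c}
  S: {$}  A: {a,b,c}
round 2: (stable)
  S: {$}  A: {a,b,c}

FOLLOW(A) = ["a", "b", "c"]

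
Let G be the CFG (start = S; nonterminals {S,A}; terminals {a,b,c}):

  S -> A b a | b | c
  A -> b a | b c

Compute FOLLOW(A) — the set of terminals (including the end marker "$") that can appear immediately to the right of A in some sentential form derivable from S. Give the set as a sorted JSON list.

FIRST sets, iterate to fixpoint:
round 1:
  A via A→b a: +{b}
  S via S→A b a: +{b}
  S via S→c: +{c}
  FIRST(S)={b,c}  FIRST(A)={b}
round 2: done
  FIRST(S)={b,c}  FIRST(A)={b}

FOLLOW iteration:
FOLLOW(S) := {$}
pass 1:
  S→A b a: FOLLOW(A) ⊇ FIRST(b) = {b}; new: +{b}
  S: {$}  A: {b}
pass 2: done
  S: {$}  A: {b}

FOLLOW(A) = ["b"]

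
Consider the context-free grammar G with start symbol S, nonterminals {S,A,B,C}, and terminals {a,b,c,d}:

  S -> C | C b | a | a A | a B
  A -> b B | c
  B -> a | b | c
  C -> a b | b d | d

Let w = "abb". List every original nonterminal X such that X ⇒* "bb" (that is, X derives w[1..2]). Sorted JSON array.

CNF form of G:
  S -> C T0 | T0 T2 | T1 A | T1 B | T1 T0 | a | d
  A -> T0 B | c
  B -> a | b | c
  C -> T0 T2 | T1 T0 | d
  T0 -> b
  T1 -> a
  T2 -> d

CYK fill, restricted to cells inside w[1..2]:
  T[1,1] 'b' = {B,T0}  orig:{B}
  T[2,2] 'b' = {B,T0}  orig:{B}
  T[1,2] 'bb' = {A}

Original NTs in T[1,2] deriving "bb": ["A"]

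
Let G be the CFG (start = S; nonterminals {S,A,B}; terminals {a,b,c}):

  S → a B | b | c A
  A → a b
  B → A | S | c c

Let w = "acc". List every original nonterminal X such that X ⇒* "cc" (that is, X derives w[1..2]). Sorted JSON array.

Convert to CNF:
  S -> T0 B | T2 A | b
  A -> T0 T1
  B -> T0 B | T0 T1 | T2 A | T2 T2 | b
  T0 -> a
  T1 -> b
  T2 -> c

Fill CYK table bottom-up, restricted to cells inside w[1..2]:
  T[1,1] 'c' = {T2}  orig:{}
  T[2,2] 'c' = {T2}  orig:{}
  T[1,2] 'cc' = {B}

Original NTs in T[1,2] deriving "cc": ["B"]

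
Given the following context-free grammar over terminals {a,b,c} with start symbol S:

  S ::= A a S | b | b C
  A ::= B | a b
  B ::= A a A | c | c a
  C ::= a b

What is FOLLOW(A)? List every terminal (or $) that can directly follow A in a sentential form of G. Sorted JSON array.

FIRST sets, iterate to fixpoint:
pass 1:
  A via A→a b: +{a}
  B via B→A a A: +{a}
  B via B→c: +{c}
  C via C→a b: +{a}
  S via S→A a S: +{a}
  S via S→b: +{b}
  S: {a,b}  A: {a}  B: {a,c}  C: {a}
pass 2:
  A via A→B: +{c}
  S via S→A a S: +{c}
  S: {a,b,c}  A: {a,c}  B: {a,c}  C: {a}
pass 3: (stable)
  S: {a,b,c}  A: {a,c}  B: {a,c}  C: {a}

Compute FOLLOW by fixpoint:
FOLLOW(S) := {$}
round 1:
  B→A a A: FOLLOW(A) ⊇ FIRST(a) = {a}; new: +{a}
  S→b C: FOLLOW(C) ⊇ FOLLOW(S) ⊇ {$}; new: +{$}
  S: {$}  A: {a}  B: {}  C: {$}
round 2:
  A→B: FOLLOW(B) ⊇ FOLLOW(A) ⊇ {a}; new: +{a}
  S: {$}  A: {a}  B: {a}  C: {$}
round 3: done
  S: {$}  A: {a}  B: {a}  C: {$}

FOLLOW(A) = ["a"]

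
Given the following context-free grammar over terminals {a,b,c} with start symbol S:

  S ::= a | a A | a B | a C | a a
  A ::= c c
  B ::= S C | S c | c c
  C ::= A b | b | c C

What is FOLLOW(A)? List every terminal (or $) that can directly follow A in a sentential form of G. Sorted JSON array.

FIRST iteration:
iter 1:
  A via A→c c: +{c}
  B via B→c c: +{c}
  C via C→A b: +{c}
  C via C→b: +{b}
  S via S→a: +{a}
  S: {a}  A: {c}  B: {c}  C: {b,c}
iter 2:
  B via B→S C: +{a}
  S: {a}  A: {c}  B: {a,c}  C: {b,c}
iter 3: done
  S: {a}  A: {c}  B: {a,c}  C: {b,c}

FOLLOW sets:
seed FOLLOW(S) with $
round 1:
  B→S C: FOLLOW(S) ⊇ FIRST(C) = {b,c}; new: +{b,c}
  C→A b: FOLLOW(A) ⊇ FIRST(b) = {b}; new: +{b}
  S→a A: FOLLOW(A) ⊇ FOLLOW(S) ⊇ {$,b,c}; new: +{$,c}
  S→a B: FOLLOW(B) ⊇ FOLLOW(S) ⊇ {$,b,c}; new: +{$,b,c}
  S→a C: FOLLOW(C) ⊇ FOLLOW(S) ⊇ {$,b,c}; new: +{$,b,c}
  FOLLOW(S)={$,b,c}  FOLLOW(A)={$,b,c}  FOLLOW(B)={$,b,c}  FOLLOW(C)={$,b,c}
round 2: done
  FOLLOW(S)={$,b,c}  FOLLOW(A)={$,b,c}  FOLLOW(B)={$,b,c}  FOLLOW(C)={$,b,c}

FOLLOW(A) = ["$", "b", "c"]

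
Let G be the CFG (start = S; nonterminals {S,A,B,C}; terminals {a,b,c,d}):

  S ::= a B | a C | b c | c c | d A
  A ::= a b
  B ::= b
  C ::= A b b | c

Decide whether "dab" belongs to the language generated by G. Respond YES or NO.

CNF form of G:
  S -> T0 B | T0 C | T1 T2 | T2 T2 | T3 A
  A -> T0 T1
  B -> b
  C -> A X4 | c
  T0 -> a
  T1 -> b
  T2 -> c
  T3 -> d
  X4 -> T1 T1

CYK table (by increasing span):
  T[0,0] 'd' = {T3}  orig:{}
  T[1,1] 'a' = {T0}  orig:{}
  T[2,2] 'b' = {B,T1}  orig:{B}
  T[0,1] 'da' = ∅
  T[1,2] 'ab' = {A,S}
  T[0,2] 'dab' = {S}

S ∈ T[0,2] ⇒ YES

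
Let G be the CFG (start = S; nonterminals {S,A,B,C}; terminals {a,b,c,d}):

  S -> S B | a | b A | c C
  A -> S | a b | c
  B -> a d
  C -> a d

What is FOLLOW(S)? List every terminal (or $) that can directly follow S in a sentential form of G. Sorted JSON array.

Compute FIRST by fixpoint:
iter 1:
  A via A→a b: +{a}
  A via A→c: +{c}
  B via B→a d: +{a}
  C via C→a d: +{a}
  S via S→a: +{a}
  S via S→b A: +{b}
  S via S→c C: +{c}
  FIRST(S)={a,b,c}  FIRST(A)={a,c}  FIRST(B)={a}  FIRST(C)={a}
iter 2:
  A via A→S: +{b}
  FIRST(S)={a,b,c}  FIRST(A)={a,b,c}  FIRST(B)={a}  FIRST(C)={a}
iter 3: (stable)
  FIRST(S)={a,b,c}  FIRST(A)={a,b,c}  FIRST(B)={a}  FIRST(C)={a}

FOLLOW sets:
FOLLOW(S) := {$}
round 1:
  S→S B: FOLLOW(S) ⊇ FIRST(B) = {a}; new: +{a}
  S→S B: FOLLOW(B) ⊇ FOLLOW(S) ⊇ {$,a}; new: +{$,a}
  S→b A: FOLLOW(A) ⊇ FOLLOW(S) ⊇ {$,a}; new: +{$,a}
  S→c C: FOLLOW(C) ⊇ FOLLOW(S) ⊇ {$,a}; new: +{$,a}
  FOLLOW[S]={$,a}  FOLLOW[A]={$,a}  FOLLOW[B]={$,a}  FOLLOW[C]={$,a}
round 2: — fixpoint
  FOLLOW[S]={$,a}  FOLLOW[A]={$,a}  FOLLOW[B]={$,a}  FOLLOW[C]={$,a}

FOLLOW(S) = ["$", "a"]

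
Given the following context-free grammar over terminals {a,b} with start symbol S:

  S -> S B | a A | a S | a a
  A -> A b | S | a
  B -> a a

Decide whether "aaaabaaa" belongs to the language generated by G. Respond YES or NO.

CNF form of G:
  S -> S B | T1 A | T1 S | T1 T1
  A -> A T0 | S B | T1 A | T1 S | T1 T1 | a
  B -> T1 T1
  T0 -> b
  T1 -> a

CYK fill:
  [0..0]={A,T1}  "a"  orig:{A}
  [1..1]={A,T1}  "a"  orig:{A}
  [2..2]={A,T1}  "a"  orig:{A}
  [3..3]={A,T1}  "a"  orig:{A}
  [4..4]={T0}  "b"  orig:{}
  [5..5]={A,T1}  "a"  orig:{A}
  [6..6]={A,T1}  "a"  orig:{A}
  [7..7]={A,T1}  "a"  orig:{A}
  [0..1]={A,B,S}  "aa"
  [1..2]={A,B,S}  "aa"
  [2..3]={A,B,S}  "aa"
  [3..4]={A}  "ab"
  [4..5]=∅  "ba"
  [5..6]={A,B,S}  "aa"
  [6..7]={A,B,S}  "aa"
  [0..2]={A,S}  "aaa"
  [1..3]={A,S}  "aaa"
  [2..4]={A,S}  "aab"
  [3..5]=∅  "aba"
  [4..6]=∅  "baa"
  [5..7]={A,S}  "aaa"
  [0..3]={A,S}  "aaaa"
  [1..4]={A,S}  "aaab"
  [2..5]=∅  "aaba"
  [3..6]=∅  "abaa"
  [4..7]=∅  "baaa"
  [0..4]={A,S}  "aaaab"
  [1..5]=∅  "aaaba"
  [2..6]={A,S}  "aabaa"
  [3..7]=∅  "abaaa"
  [0..5]=∅  "aaaaba"
  [1..6]={A,S}  "aaabaa"
  [2..7]=∅  "aabaaa"
  [0..6]={A,S}  "aaaabaa"
  [1..7]=∅  "aaabaaa"
  [0..7]=∅  "aaaabaaa"

S ∉ T[0,7] ⇒ NO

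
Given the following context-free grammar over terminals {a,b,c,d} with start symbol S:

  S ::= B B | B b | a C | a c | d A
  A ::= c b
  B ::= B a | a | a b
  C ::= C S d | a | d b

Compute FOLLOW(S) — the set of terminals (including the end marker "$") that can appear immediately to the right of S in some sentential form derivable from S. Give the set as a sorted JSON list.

Compute FIRST by fixpoint:
pass 1:
  A via A→c b: +{c}
  B via B→a: +{a}
  C via C→a: +{a}
  C via C→d b: +{d}
  S via S→B B: +{a}
  S via S→d A: +{d}
  FIRST(S)={a,d}  FIRST(A)={c}  FIRST(B)={a}  FIRST(C)={a,d}
pass 2: — fixpoint
  FIRST(S)={a,d}  FIRST(A)={c}  FIRST(B)={a}  FIRST(C)={a,d}

FOLLOW sets:
initialize: $ ∈ FOLLOW(S)
round 1:
  B→B a: FOLLOW(B) ⊇ FIRST(a) = {a}; new: +{a}
  C→C S d: FOLLOW(C) ⊇ FIRST(S) = {a,d}; new: +{a,d}
  C→C S d: FOLLOW(S) ⊇ FIRST(d) = {d}; new: +{d}
  S→B B: FOLLOW(B) ⊇ FOLLOW(S) ⊇ {$,d}; new: +{$,d}
  S→B b: FOLLOW(B) ⊇ FIRST(b) = {b}; new: +{b}
  S→a C: FOLLOW(C) ⊇ FOLLOW(S) ⊇ {$,d}; new: +{$}
  S→d A: FOLLOW(A) ⊇ FOLLOW(S) ⊇ {$,d}; new: +{$,d}
  FOLLOW[S]={$,d}  FOLLOW[A]={$,d}  FOLLOW[B]={$,a,b,d}  FOLLOW[C]={$,a,d}
round 2: — fixpoint
  FOLLOW[S]={$,d}  FOLLOW[A]={$,d}  FOLLOW[B]={$,a,b,d}  FOLLOW[C]={$,a,d}

FOLLOW(S) = ["$", "d"]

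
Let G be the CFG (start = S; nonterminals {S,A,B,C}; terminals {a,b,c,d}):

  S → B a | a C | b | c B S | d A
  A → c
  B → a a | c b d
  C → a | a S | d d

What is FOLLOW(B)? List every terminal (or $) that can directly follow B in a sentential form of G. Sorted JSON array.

FIRST iteration:
iter 1:
  A via A→c: +{c}
  B via B→a a: +{a}
  B via B→c b d: +{c}
  C via C→a: +{a}
  C via C→d d: +{d}
  S via S→B a: +{a,c}
  S via S→b: +{b}
  S via S→d A: +{d}
  FIRST[S]={a,b,c,d}  FIRST[A]={c}  FIRST[B]={a,c}  FIRST[C]={a,d}
iter 2: — fixpoint
  FIRST[S]={a,b,c,d}  FIRST[A]={c}  FIRST[B]={a,c}  FIRST[C]={a,d}

Compute FOLLOW by fixpoint:
FOLLOW(S) := {$}
iter 1:
  S→B a: FOLLOW(B) ⊇ FIRST(a) = {a}; new: +{a}
  S→a C: FOLLOW(C) ⊇ FOLLOW(S) ⊇ {$}; new: +{$}
  S→c B S: FOLLOW(B) ⊇ FIRST(S) = {a,b,c,d}; new: +{b,c,d}
  S→d A: FOLLOW(A) ⊇ FOLLOW(S) ⊇ {$}; new: +{$}
  S: {$}  A: {$}  B: {a,b,c,d}  C: {$}
iter 2: (no change)
  S: {$}  A: {$}  B: {a,b,c,d}  C: {$}

FOLLOW(B) = ["a", "b", "c", "d"]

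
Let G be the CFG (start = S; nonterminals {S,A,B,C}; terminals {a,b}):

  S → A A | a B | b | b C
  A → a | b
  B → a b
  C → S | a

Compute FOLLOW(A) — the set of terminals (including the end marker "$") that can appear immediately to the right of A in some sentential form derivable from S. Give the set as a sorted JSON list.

FIRST iteration:
round 1:
  A via A→a: +{a}
  A via A→b: +{b}
  B via B→a b: +{a}
  C via C→a: +{a}
  S via S→A A: +{a,b}
  S: {a,b}  A: {a,b}  B: {a}  C: {a}
round 2:
  C via C→S: +{b}
  S: {a,b}  A: {a,b}  B: {a}  C: {a,b}
round 3: done
  S: {a,b}  A: {a,b}  B: {a}  C: {a,b}

FOLLOW sets:
initialize: $ ∈ FOLLOW(S)
[1]
  S→A A: FOLLOW(A) ⊇ FIRST(A) = {a,b}; new: +{a,b}
  S→A A: FOLLOW(A) ⊇ FOLLOW(S) ⊇ {$}; new: +{$}
  S→a B: FOLLOW(B) ⊇ FOLLOW(S) ⊇ {$}; new: +{$}
  S→b C: FOLLOW(C) ⊇ FOLLOW(S) ⊇ {$}; new: +{$}
  S: {$}  A: {$,a,b}  B: {$}  C: {$}
[2] — fixpoint
  S: {$}  A: {$,a,b}  B: {$}  C: {$}

FOLLOW(A) = ["$", "a", "b"]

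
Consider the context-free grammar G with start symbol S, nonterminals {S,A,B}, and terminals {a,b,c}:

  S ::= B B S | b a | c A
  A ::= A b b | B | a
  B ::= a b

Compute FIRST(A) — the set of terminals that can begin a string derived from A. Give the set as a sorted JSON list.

FIRST iteration:
[1]
  A via A→a: +{a}
  B via B→a b: +{a}
  S via S→B B S: +{a}
  S via S→b a: +{b}
  S via S→c A: +{c}
  S: {a,b,c}  A: {a}  B: {a}
[2] done
  S: {a,b,c}  A: {a}  B: {a}

FIRST(A) = ["a"]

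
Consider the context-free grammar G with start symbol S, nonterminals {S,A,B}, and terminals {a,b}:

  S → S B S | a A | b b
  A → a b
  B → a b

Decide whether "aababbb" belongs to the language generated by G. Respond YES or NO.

CNF form of G:
  S -> S X2 | T0 A | T1 T1
  A -> T0 T1
  B -> T0 T1
  T0 -> a
  T1 -> b
  X2 -> B S

CYK table (by increasing span):
  T[0,0] 'a' = {T0}  orig:{}
  T[1,1] 'a' = {T0}  orig:{}
  T[2,2] 'b' = {T1}  orig:{}
  T[3,3] 'a' = {T0}  orig:{}
  T[4,4] 'b' = {T1}  orig:{}
  T[5,5] 'b' = {T1}  orig:{}
  T[6,6] 'b' = {T1}  orig:{}
  T[0,1] 'aa' = ∅
  T[1,2] 'ab' = {A,B}
  T[2,3] 'ba' = ∅
  T[3,4] 'ab' = {A,B}
  T[4,5] 'bb' = {S}
  T[5,6] 'bb' = {S}
  T[0,2] 'aab' = {S}
  T[1,3] 'aba' = ∅
  T[2,4] 'bab' = ∅
  T[3,5] 'abb' = ∅
  T[4,6] 'bbb' = ∅
  T[0,3] 'aaba' = ∅
  T[1,4] 'abab' = ∅
  T[2,5] 'babb' = ∅
  T[3,6] 'abbb' = {X2}  orig:{}
  T[0,4] 'aabab' = ∅
  T[1,5] 'ababb' = ∅
  T[2,6] 'babbb' = ∅
  T[0,5] 'aababb' = ∅
  T[1,6] 'ababbb' = ∅
  T[0,6] 'aababbb' = {S}

S ∈ T[0,6] ⇒ YES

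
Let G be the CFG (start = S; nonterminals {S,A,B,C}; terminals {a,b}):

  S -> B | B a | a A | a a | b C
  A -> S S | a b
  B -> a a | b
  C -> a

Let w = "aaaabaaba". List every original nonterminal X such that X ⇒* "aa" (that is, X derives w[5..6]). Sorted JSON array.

CNF form of G:
  S -> B T0 | T0 A | T0 T0 | T1 C | b
  A -> S S | T0 T1
  B -> T0 T0 | b
  C -> a
  T0 -> a
  T1 -> b

CYK table (by increasing span) (cells [i..j] with 5 ≤ i ≤ j ≤ 6 only):
  cell(5,5) a: {C,T0}  orig:{C}
  cell(6,6) a: {C,T0}  orig:{C}
  cell(5,6) aa: {B,S}

Original NTs in T[5,6] deriving "aa": ["B", "S"]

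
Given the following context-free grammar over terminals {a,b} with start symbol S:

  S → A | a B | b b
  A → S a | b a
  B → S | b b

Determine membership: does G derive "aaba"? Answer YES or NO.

CNF form of G:
  S -> S T0 | T0 B | T1 T0 | T1 T1
  A -> S T0 | T1 T0
  B -> S T0 | T0 B | T1 T0 | T1 T1
  T0 -> a
  T1 -> b

CYK fill:
  [0..0]={T0}  "a"  orig:{}
  [1..1]={T0}  "a"  orig:{}
  [2..2]={T1}  "b"  orig:{}
  [3..3]={T0}  "a"  orig:{}
  [0..1]=∅  "aa"
  [1..2]=∅  "ab"
  [2..3]={A,B,S}  "ba"
  [0..2]=∅  "aab"
  [1..3]={B,S}  "aba"
  [0..3]={B,S}  "aaba"

S ∈ T[0,3] ⇒ YES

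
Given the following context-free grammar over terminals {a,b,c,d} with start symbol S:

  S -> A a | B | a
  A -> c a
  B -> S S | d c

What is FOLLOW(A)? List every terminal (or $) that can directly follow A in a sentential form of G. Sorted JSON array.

FIRST iteration:
pass 1:
  A via A→c a: +{c}
  B via B→d c: +{d}
  S via S→A a: +{c}
  S via S→B: +{d}
  S via S→a: +{a}
  FIRST[S]={a,c,d}  FIRST[A]={c}  FIRST[B]={d}
pass 2:
  B via B→S S: +{a,c}
  FIRST[S]={a,c,d}  FIRST[A]={c}  FIRST[B]={a,c,d}
pass 3: — fixpoint
  FIRST[S]={a,c,d}  FIRST[A]={c}  FIRST[B]={a,c,d}

FOLLOW sets:
initialize: $ ∈ FOLLOW(S)
pass 1:
  B→S S: FOLLOW(S) ⊇ FIRST(S) = {a,c,d}; new: +{a,c,d}
  S→A a: FOLLOW(A) ⊇ FIRST(a) = {a}; new: +{a}
  S→B: FOLLOW(B) ⊇ FOLLOW(S) ⊇ {$,a,c,d}; new: +{$,a,c,d}
  S: {$,a,c,d}  A: {a}  B: {$,a,c,d}
pass 2: (stable)
  S: {$,a,c,d}  A: {a}  B: {$,a,c,d}

FOLLOW(A) = ["a"]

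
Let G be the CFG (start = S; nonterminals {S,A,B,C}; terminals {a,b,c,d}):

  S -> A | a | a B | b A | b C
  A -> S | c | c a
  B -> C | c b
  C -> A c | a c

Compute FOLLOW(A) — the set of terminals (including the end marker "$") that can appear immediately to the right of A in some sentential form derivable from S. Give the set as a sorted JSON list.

Compute FIRST by fixpoint:
[1]
  A via A→c: +{c}
  B via B→c b: +{c}
  C via C→A c: +{c}
  C via C→a c: +{a}
  S via S→A: +{c}
  S via S→a: +{a}
  S via S→b A: +{b}
  FIRST(S)={a,b,c}  FIRST(A)={c}  FIRST(B)={c}  FIRST(C)={a,c}
[2]
  A via A→S: +{a,b}
  B via B→C: +{a}
  C via C→A c: +{b}
  FIRST(S)={a,b,c}  FIRST(A)={a,b,c}  FIRST(B)={a,c}  FIRST(C)={a,b,c}
[3]
  B via B→C: +{b}
  FIRST(S)={a,b,c}  FIRST(A)={a,b,c}  FIRST(B)={a,b,c}  FIRST(C)={a,b,c}
[4] — fixpoint
  FIRST(S)={a,b,c}  FIRST(A)={a,b,c}  FIRST(B)={a,b,c}  FIRST(C)={a,b,c}

Compute FOLLOW by fixpoint:
initialize: $ ∈ FOLLOW(S)
round 1:
  C→A c: FOLLOW(A) ⊇ FIRST(c) = {c}; new: +{c}
  S→A: FOLLOW(A) ⊇ FOLLOW(S) ⊇ {$}; new: +{$}
  S→a B: FOLLOW(B) ⊇ FOLLOW(S) ⊇ {$}; new: +{$}
  S→b C: FOLLOW(C) ⊇ FOLLOW(S) ⊇ {$}; new: +{$}
  FOLLOW(S)={$}  FOLLOW(A)={$,c}  FOLLOW(B)={$}  FOLLOW(C)={$}
round 2:
  A→S: FOLLOW(S) ⊇ FOLLOW(A) ⊇ {$,c}; new: +{c}
  S→a B: FOLLOW(B) ⊇ FOLLOW(S) ⊇ {$,c}; new: +{c}
  S→b C: FOLLOW(C) ⊇ FOLLOW(S) ⊇ {$,c}; new: +{c}
  FOLLOW(S)={$,c}  FOLLOW(A)={$,c}  FOLLOW(B)={$,c}  FOLLOW(C)={$,c}
round 3: done
  FOLLOW(S)={$,c}  FOLLOW(A)={$,c}  FOLLOW(B)={$,c}  FOLLOW(C)={$,c}

FOLLOW(A) = ["$", "c"]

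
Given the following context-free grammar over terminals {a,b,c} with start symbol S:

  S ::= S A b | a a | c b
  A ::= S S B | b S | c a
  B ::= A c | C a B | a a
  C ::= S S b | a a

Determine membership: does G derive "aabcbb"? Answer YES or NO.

Convert to CNF:
  S -> S X6 | T1 T0 | T2 T2
  A -> S X3 | T0 S | T1 T2
  B -> A T1 | C X4 | T2 T2
  C -> S X5 | T2 T2
  T0 -> b
  T1 -> c
  T2 -> a
  X3 -> S B
  X4 -> T2 B
  X5 -> S T0
  X6 -> A T0

Fill CYK table bottom-up:
  [0..0]={T2}  "a"  orig:{}
  [1..1]={T2}  "a"  orig:{}
  [2..2]={T0}  "b"  orig:{}
  [3..3]={T1}  "c"  orig:{}
  [4..4]={T0}  "b"  orig:{}
  [5..5]={T0}  "b"  orig:{}
  [0..1]={B,C,S}  "aa"
  [1..2]=∅  "ab"
  [2..3]=∅  "bc"
  [3..4]={S}  "cb"
  [4..5]=∅  "bb"
  [0..2]={X5}  "aab"  orig:{}
  [1..3]=∅  "abc"
  [2..4]={A}  "bcb"
  [3..5]={X5}  "cbb"  orig:{}
  [0..3]=∅  "aabc"
  [1..4]=∅  "abcb"
  [2..5]={X6}  "bcbb"  orig:{}
  [0..4]=∅  "aabcb"
  [1..5]=∅  "abcbb"
  [0..5]={S}  "aabcbb"

S ∈ T[0,5] ⇒ YES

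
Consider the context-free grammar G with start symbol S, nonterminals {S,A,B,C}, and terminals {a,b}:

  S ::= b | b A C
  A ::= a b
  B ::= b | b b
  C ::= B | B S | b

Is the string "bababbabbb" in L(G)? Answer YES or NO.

Convert to CNF:
  S -> T1 X2 | b
  A -> T0 T1
  B -> T1 T1 | b
  C -> B S | T1 T1 | b
  T0 -> a
  T1 -> b
  X2 -> A C

Fill CYK table bottom-up:
  T[0,0] 'b' = {B,C,S,T1}  orig:{B,C,S}
  T[1,1] 'a' = {T0}  orig:{}
  T[2,2] 'b' = {B,C,S,T1}  orig:{B,C,S}
  T[3,3] 'a' = {T0}  orig:{}
  T[4,4] 'b' = {B,C,S,T1}  orig:{B,C,S}
  T[5,5] 'b' = {B,C,S,T1}  orig:{B,C,S}
  T[6,6] 'a' = {T0}  orig:{}
  T[7,7] 'b' = {B,C,S,T1}  orig:{B,C,S}
  T[8,8] 'b' = {B,C,S,T1}  orig:{B,C,S}
  T[9,9] 'b' = {B,C,S,T1}  orig:{B,C,S}
  T[0,1] 'ba' = ∅
  T[1,2] 'ab' = {A}
  T[2,3] 'ba' = ∅
  T[3,4] 'ab' = {A}
  T[4,5] 'bb' = {B,C}
  T[5,6] 'ba' = ∅
  T[6,7] 'ab' = {A}
  T[7,8] 'bb' = {B,C}
  T[8,9] 'bb' = {B,C}
  T[0,2] 'bab' = ∅
  T[1,3] 'aba' = ∅
  T[2,4] 'bab' = ∅
  T[3,5] 'abb' = {X2}  orig:{}
  T[4,6] 'bba' = ∅
  T[5,7] 'bab' = ∅
  T[6,8] 'abb' = {X2}  orig:{}
  T[7,9] 'bbb' = {C}
  T[0,3] 'baba' = ∅
  T[1,4] 'abab' = ∅
  T[2,5] 'babb' = {S}
  T[3,6] 'abba' = ∅
  T[4,7] 'bbab' = ∅
  T[5,8] 'babb' = {S}
  T[6,9] 'abbb' = {X2}  orig:{}
  T[0,4] 'babab' = ∅
  T[1,5] 'ababb' = ∅
  T[2,6] 'babba' = ∅
  T[3,7] 'abbab' = ∅
  T[4,8] 'bbabb' = {C}
  T[5,9] 'babbb' = {S}
  T[0,5] 'bababb' = ∅
  T[1,6] 'ababba' = ∅
  T[2,7] 'babbab' = ∅
  T[3,8] 'abbabb' = ∅
  T[4,9] 'bbabbb' = {C}
  T[0,6] 'bababba' = ∅
  T[1,7] 'ababbab' = ∅
  T[2,8] 'babbabb' = ∅
  T[3,9] 'abbabbb' = ∅
  T[0,7] 'bababbab' = ∅
  T[1,8] 'ababbabb' = ∅
  T[2,9] 'babbabbb' = ∅
  T[0,8] 'bababbabb' = ∅
  T[1,9] 'ababbabbb' = ∅
  T[0,9] 'bababbabbb' = ∅

S ∉ T[0,9] ⇒ NO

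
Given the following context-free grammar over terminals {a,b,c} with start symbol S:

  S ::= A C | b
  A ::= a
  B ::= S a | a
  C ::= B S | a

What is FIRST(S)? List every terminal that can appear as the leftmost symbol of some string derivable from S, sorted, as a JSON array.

FIRST iteration:
[1]
  A via A→a: +{a}
  B via B→a: +{a}
  C via C→B S: +{a}
  S via S→A C: +{a}
  S via S→b: +{b}
  FIRST(S)={a,b}  FIRST(A)={a}  FIRST(B)={a}  FIRST(C)={a}
[2]
  B via B→S a: +{b}
  C via C→B S: +{b}
  FIRST(S)={a,b}  FIRST(A)={a}  FIRST(B)={a,b}  FIRST(C)={a,b}
[3] (stable)
  FIRST(S)={a,b}  FIRST(A)={a}  FIRST(B)={a,b}  FIRST(C)={a,b}

FIRST(S) = ["a", "b"]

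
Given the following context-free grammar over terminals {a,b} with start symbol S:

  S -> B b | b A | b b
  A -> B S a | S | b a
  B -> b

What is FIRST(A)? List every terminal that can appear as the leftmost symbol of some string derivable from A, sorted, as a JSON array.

FIRST iteration:
[1]
  A via A→b a: +{b}
  B via B→b: +{b}
  S via S→B b: +{b}
  S: {b}  A: {b}  B: {b}
[2] done
  S: {b}  A: {b}  B: {b}

FIRST(A) = ["b"]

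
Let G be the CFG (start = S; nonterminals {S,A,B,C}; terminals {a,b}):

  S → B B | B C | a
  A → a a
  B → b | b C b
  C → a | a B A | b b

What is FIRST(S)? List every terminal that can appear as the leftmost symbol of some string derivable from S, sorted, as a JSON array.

Compute FIRST by fixpoint:
round 1:
  A via A→a a: +{a}
  B via B→b: +{b}
  C via C→a: +{a}
  C via C→b b: +{b}
  S via S→B B: +{b}
  S via S→a: +{a}
  FIRST(S)={a,b}  FIRST(A)={a}  FIRST(B)={b}  FIRST(C)={a,b}
round 2: (no change)
  FIRST(S)={a,b}  FIRST(A)={a}  FIRST(B)={b}  FIRST(C)={a,b}

FIRST(S) = ["a", "b"]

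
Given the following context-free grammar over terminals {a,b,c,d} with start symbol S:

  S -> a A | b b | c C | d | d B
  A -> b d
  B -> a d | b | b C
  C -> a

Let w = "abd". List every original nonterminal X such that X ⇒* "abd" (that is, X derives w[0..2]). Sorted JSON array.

Convert to CNF:
  S -> T0 T0 | T1 B | T2 A | T3 C | d
  A -> T0 T1
  B -> T0 C | T2 T1 | b
  C -> a
  T0 -> b
  T1 -> d
  T2 -> a
  T3 -> c

CYK fill, restricted to cells inside w[0..2]:
  T[0,0] 'a' = {C,T2}  orig:{C}
  T[1,1] 'b' = {B,T0}  orig:{B}
  T[2,2] 'd' = {S,T1}  orig:{S}
  T[0,1] 'ab' = ∅
  T[1,2] 'bd' = {A}
  T[0,2] 'abd' = {S}

Original NTs in T[0,2] deriving "abd": ["S"]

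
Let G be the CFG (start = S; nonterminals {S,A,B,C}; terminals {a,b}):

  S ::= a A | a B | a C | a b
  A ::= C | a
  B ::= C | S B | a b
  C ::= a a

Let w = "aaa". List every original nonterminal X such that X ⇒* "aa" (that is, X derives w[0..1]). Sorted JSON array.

Convert to CNF:
  S -> T0 A | T0 B | T0 C | T0 T1
  A -> T0 T0 | a
  B -> S B | T0 T0 | T0 T1
  C -> T0 T0
  T0 -> a
  T1 -> b

CYK table (by increasing span) (cells [i..j] with 0 ≤ i ≤ j ≤ 1 only):
  [0..0]={A,T0}  "a"  orig:{A}
  [1..1]={A,T0}  "a"  orig:{A}
  [0..1]={A,B,C,S}  "aa"

Original NTs in T[0,1] deriving "aa": ["A", "B", "C", "S"]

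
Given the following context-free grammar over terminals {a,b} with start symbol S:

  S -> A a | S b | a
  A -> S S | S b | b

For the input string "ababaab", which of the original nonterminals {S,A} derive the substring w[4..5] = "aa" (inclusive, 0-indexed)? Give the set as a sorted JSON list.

Convert to CNF:
  S -> A T1 | S T0 | a
  A -> S S | S T0 | b
  T0 -> b
  T1 -> a

CYK table (by increasing span), restricted to cells inside w[4..5]:
  [4..4]={S,T1}  "a"  orig:{S}
  [5..5]={S,T1}  "a"  orig:{S}
  [4..5]={A}  "aa"

Original NTs in T[4,5] deriving "aa": ["A"]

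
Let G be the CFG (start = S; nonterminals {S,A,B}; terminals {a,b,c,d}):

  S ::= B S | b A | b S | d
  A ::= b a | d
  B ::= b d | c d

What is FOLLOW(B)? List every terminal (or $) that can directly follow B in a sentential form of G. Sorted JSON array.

FIRST iteration:
iter 1:
  A via A→b a: +{b}
  A via A→d: +{d}
  B via B→b d: +{b}
  B via B→c d: +{c}
  S via S→B S: +{b,c}
  S via S→d: +{d}
  FIRST[S]={b,c,d}  FIRST[A]={b,d}  FIRST[B]={b,c}
iter 2: (stable)
  FIRST[S]={b,c,d}  FIRST[A]={b,d}  FIRST[B]={b,c}

FOLLOW sets:
FOLLOW(S) := {$}
round 1:
  S→B S: FOLLOW(B) ⊇ FIRST(S) = {b,c,d}; new: +{b,c,d}
  S→b A: FOLLOW(A) ⊇ FOLLOW(S) ⊇ {$}; new: +{$}
  FOLLOW[S]={$}  FOLLOW[A]={$}  FOLLOW[B]={b,c,d}
round 2: (no change)
  FOLLOW[S]={$}  FOLLOW[A]={$}  FOLLOW[B]={b,c,d}

FOLLOW(B) = ["b", "c", "d"]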